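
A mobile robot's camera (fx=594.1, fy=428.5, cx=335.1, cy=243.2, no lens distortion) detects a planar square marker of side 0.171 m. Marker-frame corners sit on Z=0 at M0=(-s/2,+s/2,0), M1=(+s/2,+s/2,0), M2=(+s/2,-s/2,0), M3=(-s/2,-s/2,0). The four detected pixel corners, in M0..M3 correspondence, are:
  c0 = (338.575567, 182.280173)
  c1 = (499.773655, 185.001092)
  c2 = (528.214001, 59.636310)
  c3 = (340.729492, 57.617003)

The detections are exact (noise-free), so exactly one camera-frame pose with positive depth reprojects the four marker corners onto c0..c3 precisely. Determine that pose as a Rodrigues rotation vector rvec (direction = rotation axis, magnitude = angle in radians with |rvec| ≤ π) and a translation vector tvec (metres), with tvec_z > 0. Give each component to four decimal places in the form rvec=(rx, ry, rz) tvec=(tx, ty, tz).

Intrinsics K: fx=594.1, fy=428.5, cx=335.1, cy=243.2
Marker side s = 0.171 m; corners in marker frame (Z=0):
  M0 = (-0.0855, +0.0855, 0)
  M1 = (+0.0855, +0.0855, 0)
  M2 = (+0.0855, -0.0855, 0)
  M3 = (-0.0855, -0.0855, 0)
Detected image corners:
  c0 = (338.575567, 182.280173) px
  c1 = (499.773655, 185.001092) px
  c2 = (528.214001, 59.636310) px
  c3 = (340.729492, 57.617003) px
Planar DLT: solve 8×8 A·h = b for H (H[2,2]=1):
  H  [+992.66556 +285.35829 +425.88082]
  H  [+8.02360 +837.34861 +125.81771]
  H  [-0.04945 +0.87739 +1.00000]
B = K⁻¹H; ‖b₁‖=1.700131, ‖b₂‖=1.700131; λ = 2/(‖b₁‖+‖b₂‖) = 0.588190, sign → tz>0 ⇒ λ=+0.588190
r₁ = λ·B[:,0] = (+0.99920,+0.02752,-0.02909); r₂ = λ·B[:,1] = (-0.00857,+0.85650,+0.51607)
r₃ = r₁×r₂ = (+0.03912,-0.51541,+0.85605); SVD([r₁ r₂ r₃]) → R = UVᵀ:
  R  [+0.99920 -0.00857 +0.03912]
  R  [+0.02752 +0.85650 -0.51541]
  R  [-0.02909 +0.51607 +0.85605]
t = (+0.08988, -0.16113, +0.58819) m
tr R = 2.711752; θ = arccos((tr R − 1)/2) = 0.543554 rad = 31.143°
axis k = ((R−Rᵀ)₃₂, (R−Rᵀ)₁₃, (R−Rᵀ)₂₁) / (2 sinθ) = (+0.997213, +0.065941, +0.034893)
rvec = θ·k = (+0.542040, +0.035843, +0.018966)

rvec=(0.5420, 0.0358, 0.0190) tvec=(0.0899, -0.1611, 0.5882)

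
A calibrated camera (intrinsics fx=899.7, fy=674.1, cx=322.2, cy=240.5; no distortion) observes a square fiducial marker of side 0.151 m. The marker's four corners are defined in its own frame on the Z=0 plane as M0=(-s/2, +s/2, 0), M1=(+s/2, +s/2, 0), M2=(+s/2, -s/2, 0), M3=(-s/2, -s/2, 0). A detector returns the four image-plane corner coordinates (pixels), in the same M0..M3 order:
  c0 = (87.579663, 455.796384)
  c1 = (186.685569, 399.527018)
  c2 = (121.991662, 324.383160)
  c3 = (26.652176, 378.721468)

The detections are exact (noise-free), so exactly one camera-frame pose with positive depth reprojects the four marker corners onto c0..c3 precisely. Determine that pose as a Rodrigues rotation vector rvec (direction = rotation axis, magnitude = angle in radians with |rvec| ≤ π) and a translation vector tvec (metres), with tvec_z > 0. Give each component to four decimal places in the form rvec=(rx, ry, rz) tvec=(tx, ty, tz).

Intrinsics K: fx=899.7, fy=674.1, cx=322.2, cy=240.5
Marker side s = 0.151 m; corners in marker frame (Z=0):
  M0 = (-0.0755, +0.0755, 0)
  M1 = (+0.0755, +0.0755, 0)
  M2 = (+0.0755, -0.0755, 0)
  M3 = (-0.0755, -0.0755, 0)
Detected image corners:
  c0 = (87.579663, 455.796384) px
  c1 = (186.685569, 399.527018) px
  c2 = (121.991662, 324.383160) px
  c3 = (26.652176, 378.721468) px
Planar DLT: solve 8×8 A·h = b for H (H[2,2]=1):
  H  [+642.30133 +389.68313 +105.09217]
  H  [-371.00821 +407.23641 +388.91926]
  H  [-0.01252 -0.24847 +1.00000]
B = K⁻¹H; ‖b₁‖=0.902362, ‖b₂‖=0.902362; λ = 2/(‖b₁‖+‖b₂‖) = 1.108203, sign → tz>0 ⇒ λ=+1.108203
r₁ = λ·B[:,0] = (+0.79612,-0.60498,-0.01387); r₂ = λ·B[:,1] = (+0.57860,+0.76772,-0.27535)
r₃ = r₁×r₂ = (+0.17723,+0.21119,+0.96124); SVD([r₁ r₂ r₃]) → R = UVᵀ:
  R  [+0.79612 +0.57860 +0.17723]
  R  [-0.60498 +0.76772 +0.21119]
  R  [-0.01387 -0.27535 +0.96124]
t = (-0.26742, +0.24400, +1.10820) m
tr R = 2.525089; θ = arccos((tr R − 1)/2) = 0.703559 rad = 40.311°
axis k = ((R−Rᵀ)₃₂, (R−Rᵀ)₁₃, (R−Rᵀ)₂₁) / (2 sinθ) = (-0.376036, +0.147703, -0.914757)
rvec = θ·k = (-0.264563, +0.103918, -0.643586)

rvec=(-0.2646, 0.1039, -0.6436) tvec=(-0.2674, 0.2440, 1.1082)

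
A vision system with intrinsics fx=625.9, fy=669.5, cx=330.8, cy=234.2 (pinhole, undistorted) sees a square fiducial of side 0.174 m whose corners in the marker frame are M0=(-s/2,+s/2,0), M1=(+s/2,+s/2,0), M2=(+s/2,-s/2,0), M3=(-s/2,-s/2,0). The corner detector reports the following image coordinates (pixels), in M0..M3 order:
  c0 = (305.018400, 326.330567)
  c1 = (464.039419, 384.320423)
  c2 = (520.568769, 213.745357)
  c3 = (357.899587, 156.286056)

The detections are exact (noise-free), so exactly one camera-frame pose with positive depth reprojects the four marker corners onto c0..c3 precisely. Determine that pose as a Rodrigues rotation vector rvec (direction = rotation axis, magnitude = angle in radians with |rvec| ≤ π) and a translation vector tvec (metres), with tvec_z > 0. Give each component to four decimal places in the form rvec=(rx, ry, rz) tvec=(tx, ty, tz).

rvec=(0.0655, 0.0472, 0.3219) tvec=(0.0829, 0.0353, 0.6448)

Intrinsics K: fx=625.9, fy=669.5, cx=330.8, cy=234.2
Marker side s = 0.174 m; corners in marker frame (Z=0):
  M0 = (-0.0870, +0.0870, 0)
  M1 = (+0.0870, +0.0870, 0)
  M2 = (+0.0870, -0.0870, 0)
  M3 = (-0.0870, -0.0870, 0)
Detected image corners:
  c0 = (305.018400, 326.330567) px
  c1 = (464.039419, 384.320423) px
  c2 = (520.568769, 213.745357) px
  c3 = (357.899587, 156.286056) px
Planar DLT: solve 8×8 A·h = b for H (H[2,2]=1):
  H  [+901.36700 -268.45606 +411.22691]
  H  [+316.72545 +1008.88653 +270.85626]
  H  [-0.05567 +0.11142 +1.00000]
B = K⁻¹H; ‖b₁‖=1.550883, ‖b₂‖=1.550883; λ = 2/(‖b₁‖+‖b₂‖) = 0.644794, sign → tz>0 ⇒ λ=+0.644794
r₁ = λ·B[:,0] = (+0.94755,+0.31759,-0.03589); r₂ = λ·B[:,1] = (-0.31453,+0.94653,+0.07184)
r₃ = r₁×r₂ = (+0.05679,-0.05678,+0.99677); SVD([r₁ r₂ r₃]) → R = UVᵀ:
  R  [+0.94755 -0.31453 +0.05679]
  R  [+0.31759 +0.94653 -0.05678]
  R  [-0.03589 +0.07184 +0.99677]
t = (+0.08285, +0.03530, +0.64479) m
tr R = 2.890842; θ = arccos((tr R − 1)/2) = 0.331912 rad = 19.017°
axis k = ((R−Rᵀ)₃₂, (R−Rᵀ)₁₃, (R−Rᵀ)₂₁) / (2 sinθ) = (+0.197369, +0.142221, +0.969958)
rvec = θ·k = (+0.065509, +0.047205, +0.321940)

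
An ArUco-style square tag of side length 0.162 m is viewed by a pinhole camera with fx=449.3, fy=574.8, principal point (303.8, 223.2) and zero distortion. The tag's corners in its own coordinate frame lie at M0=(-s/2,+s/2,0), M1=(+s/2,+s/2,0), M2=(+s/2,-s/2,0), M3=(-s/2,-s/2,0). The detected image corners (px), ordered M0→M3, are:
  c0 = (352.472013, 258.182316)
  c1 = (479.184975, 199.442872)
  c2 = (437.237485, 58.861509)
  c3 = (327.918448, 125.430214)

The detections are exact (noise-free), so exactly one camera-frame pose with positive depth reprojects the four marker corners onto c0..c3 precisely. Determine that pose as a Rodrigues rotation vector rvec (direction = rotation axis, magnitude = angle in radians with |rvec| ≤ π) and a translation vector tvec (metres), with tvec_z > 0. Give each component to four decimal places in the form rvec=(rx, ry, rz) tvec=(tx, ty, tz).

rvec=(-0.3780, 0.4817, -0.2808) tvec=(0.1174, -0.0654, 0.5787)

Intrinsics K: fx=449.3, fy=574.8, cx=303.8, cy=223.2
Marker side s = 0.162 m; corners in marker frame (Z=0):
  M0 = (-0.0810, +0.0810, 0)
  M1 = (+0.0810, +0.0810, 0)
  M2 = (+0.0810, -0.0810, 0)
  M3 = (-0.0810, -0.0810, 0)
Detected image corners:
  c0 = (352.472013, 258.182316) px
  c1 = (479.184975, 199.442872) px
  c2 = (437.237485, 58.861509) px
  c3 = (327.918448, 125.430214) px
Planar DLT: solve 8×8 A·h = b for H (H[2,2]=1):
  H  [+452.89697 -84.14019 +394.97467]
  H  [-497.69328 +727.14441 +158.23992]
  H  [-0.68255 -0.71748 +1.00000]
B = K⁻¹H; ‖b₁‖=1.728106, ‖b₂‖=1.728106; λ = 2/(‖b₁‖+‖b₂‖) = 0.578668, sign → tz>0 ⇒ λ=+0.578668
r₁ = λ·B[:,0] = (+0.85037,-0.34767,-0.39497); r₂ = λ·B[:,1] = (+0.17237,+0.89326,-0.41519)
r₃ = r₁×r₂ = (+0.49716,+0.28498,+0.81952); SVD([r₁ r₂ r₃]) → R = UVᵀ:
  R  [+0.85037 +0.17237 +0.49716]
  R  [-0.34767 +0.89326 +0.28498]
  R  [-0.39497 -0.41519 +0.81952]
t = (+0.11743, -0.06540, +0.57867) m
tr R = 2.563148; θ = arccos((tr R − 1)/2) = 0.673612 rad = 38.595°
axis k = ((R−Rᵀ)₃₂, (R−Rᵀ)₁₃, (R−Rᵀ)₂₁) / (2 sinθ) = (-0.561199, +0.715063, -0.416822)
rvec = θ·k = (-0.378030, +0.481675, -0.280776)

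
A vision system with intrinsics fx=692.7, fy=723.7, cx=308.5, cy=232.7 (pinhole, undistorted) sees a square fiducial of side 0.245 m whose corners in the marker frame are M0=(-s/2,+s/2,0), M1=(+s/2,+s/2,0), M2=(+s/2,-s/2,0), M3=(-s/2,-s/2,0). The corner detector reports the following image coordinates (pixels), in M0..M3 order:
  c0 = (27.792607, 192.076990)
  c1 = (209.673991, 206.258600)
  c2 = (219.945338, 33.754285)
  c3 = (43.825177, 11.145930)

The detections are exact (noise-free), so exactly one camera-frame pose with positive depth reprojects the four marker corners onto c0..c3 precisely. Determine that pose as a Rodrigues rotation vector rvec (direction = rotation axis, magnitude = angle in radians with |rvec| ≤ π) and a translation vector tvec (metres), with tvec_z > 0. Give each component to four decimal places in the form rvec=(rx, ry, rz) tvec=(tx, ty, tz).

rvec=(-0.1087, -0.2071, 0.0570) tvec=(-0.2551, -0.1660, 0.9772)

Intrinsics K: fx=692.7, fy=723.7, cx=308.5, cy=232.7
Marker side s = 0.245 m; corners in marker frame (Z=0):
  M0 = (-0.1225, +0.1225, 0)
  M1 = (+0.1225, +0.1225, 0)
  M2 = (+0.1225, -0.1225, 0)
  M3 = (-0.1225, -0.1225, 0)
Detected image corners:
  c0 = (27.792607, 192.076990) px
  c1 = (209.673991, 206.258600) px
  c2 = (219.945338, 33.754285) px
  c3 = (43.825177, 11.145930) px
Planar DLT: solve 8×8 A·h = b for H (H[2,2]=1):
  H  [+756.35266 -67.94218 +127.66936]
  H  [+98.23333 +707.98737 +109.78434]
  H  [+0.20673 -0.11618 +1.00000]
B = K⁻¹H; ‖b₁‖=1.023319, ‖b₂‖=1.023319; λ = 2/(‖b₁‖+‖b₂‖) = 0.977213, sign → tz>0 ⇒ λ=+0.977213
r₁ = λ·B[:,0] = (+0.97704,+0.06769,+0.20201); r₂ = λ·B[:,1] = (-0.04529,+0.99250,-0.11353)
r₃ = r₁×r₂ = (-0.20818,+0.10178,+0.97278); SVD([r₁ r₂ r₃]) → R = UVᵀ:
  R  [+0.97704 -0.04529 -0.20818]
  R  [+0.06769 +0.99250 +0.10178]
  R  [+0.20201 -0.11353 +0.97278]
t = (-0.25510, -0.16597, +0.97721) m
tr R = 2.942322; θ = arccos((tr R − 1)/2) = 0.240743 rad = 13.794°
axis k = ((R−Rᵀ)₃₂, (R−Rᵀ)₁₃, (R−Rᵀ)₂₁) / (2 sinθ) = (-0.451528, -0.860228, +0.236917)
rvec = θ·k = (-0.108702, -0.207094, +0.057036)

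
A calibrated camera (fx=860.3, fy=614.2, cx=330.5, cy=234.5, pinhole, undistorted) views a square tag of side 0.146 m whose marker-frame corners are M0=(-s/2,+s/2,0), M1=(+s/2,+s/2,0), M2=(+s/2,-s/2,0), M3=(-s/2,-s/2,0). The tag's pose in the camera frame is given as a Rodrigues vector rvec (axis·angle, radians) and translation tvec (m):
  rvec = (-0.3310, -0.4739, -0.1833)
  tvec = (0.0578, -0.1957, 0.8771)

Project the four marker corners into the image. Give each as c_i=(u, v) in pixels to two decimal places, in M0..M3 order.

c0=(343.12, 144.37) c1=(465.30, 141.70) c2=(426.13, 56.02) c3=(306.36, 51.67)

Intrinsics K: fx=860.3, fy=614.2, cx=330.5, cy=234.5
Marker side s = 0.146 m; corners in marker frame (Z=0):
  M0 = (-0.0730, +0.0730, 0)
  M1 = (+0.0730, +0.0730, 0)
  M2 = (+0.0730, -0.0730, 0)
  M3 = (-0.0730, -0.0730, 0)
rvec = (-0.3310, -0.4739, -0.1833), |rvec| = θ = 0.60642 rad = 34.745°
Rodrigues: sinθ=0.56993, 1−cosθ=0.17830; R = I + sinθ·[k]× + (1−cosθ)·[k]×²:
    [+0.87482 +0.24833 -0.41597]
    [-0.09621 +0.93059 +0.35320]
    [+0.47480 -0.26896 +0.83799]
t = (0.0578, -0.1957, 0.8771) m
M0: Pc = R·M0+t = (+0.01207, -0.12074, +0.82281); u = 860.3·(+0.01207)/0.82281 + 330.5 = 343.1160, v = 614.2·(-0.12074)/0.82281 + 234.5 = 144.3685
M1: Pc = R·M1+t = (+0.13979, -0.13479, +0.89213); u = 860.3·(+0.13979)/0.89213 + 330.5 = 465.3026, v = 614.2·(-0.13479)/0.89213 + 234.5 = 141.7009
M2: Pc = R·M2+t = (+0.10353, -0.27066, +0.93139); u = 860.3·(+0.10353)/0.93139 + 330.5 = 426.1309, v = 614.2·(-0.27066)/0.93139 + 234.5 = 56.0180
M3: Pc = R·M3+t = (-0.02419, -0.25661, +0.86207); u = 860.3·(-0.02419)/0.86207 + 330.5 = 306.3602, v = 614.2·(-0.25661)/0.86207 + 234.5 = 51.6742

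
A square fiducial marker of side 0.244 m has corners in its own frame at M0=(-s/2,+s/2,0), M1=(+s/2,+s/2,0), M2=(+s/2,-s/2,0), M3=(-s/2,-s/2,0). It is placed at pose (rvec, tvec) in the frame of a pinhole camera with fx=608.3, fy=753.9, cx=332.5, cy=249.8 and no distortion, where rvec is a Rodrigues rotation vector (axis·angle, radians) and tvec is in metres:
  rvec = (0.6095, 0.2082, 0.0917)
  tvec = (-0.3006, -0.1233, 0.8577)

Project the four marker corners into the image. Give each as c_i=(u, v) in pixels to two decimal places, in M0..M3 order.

Intrinsics K: fx=608.3, fy=753.9, cx=332.5, cy=249.8
Marker side s = 0.244 m; corners in marker frame (Z=0):
  M0 = (-0.1220, +0.1220, 0)
  M1 = (+0.1220, +0.1220, 0)
  M2 = (+0.1220, -0.1220, 0)
  M3 = (-0.1220, -0.1220, 0)
rvec = (0.6095, 0.2082, 0.0917), |rvec| = θ = 0.65057 rad = 37.275°
Rodrigues: sinθ=0.60564, 1−cosθ=0.20426; R = I + sinθ·[k]× + (1−cosθ)·[k]×²:
    [+0.97502 -0.02412 +0.22079]
    [+0.14661 +0.81666 -0.55819]
    [-0.16685 +0.57662 +0.79979]
t = (-0.3006, -0.1233, 0.8577) m
M0: Pc = R·M0+t = (-0.42250, -0.04155, +0.94840); u = 608.3·(-0.42250)/0.94840 + 332.5 = 61.5137, v = 753.9·(-0.04155)/0.94840 + 249.8 = 216.7679
M1: Pc = R·M1+t = (-0.18459, -0.00578, +0.90769); u = 608.3·(-0.18459)/0.90769 + 332.5 = 208.7946, v = 753.9·(-0.00578)/0.90769 + 249.8 = 244.9980
M2: Pc = R·M2+t = (-0.17870, -0.20505, +0.76700); u = 608.3·(-0.17870)/0.76700 + 332.5 = 190.7710, v = 753.9·(-0.20505)/0.76700 + 249.8 = 48.2556
M3: Pc = R·M3+t = (-0.41661, -0.24082, +0.80771); u = 608.3·(-0.41661)/0.80771 + 332.5 = 18.7435, v = 753.9·(-0.24082)/0.80771 + 249.8 = 25.0244

c0=(61.51, 216.77) c1=(208.79, 245.00) c2=(190.77, 48.26) c3=(18.74, 25.02)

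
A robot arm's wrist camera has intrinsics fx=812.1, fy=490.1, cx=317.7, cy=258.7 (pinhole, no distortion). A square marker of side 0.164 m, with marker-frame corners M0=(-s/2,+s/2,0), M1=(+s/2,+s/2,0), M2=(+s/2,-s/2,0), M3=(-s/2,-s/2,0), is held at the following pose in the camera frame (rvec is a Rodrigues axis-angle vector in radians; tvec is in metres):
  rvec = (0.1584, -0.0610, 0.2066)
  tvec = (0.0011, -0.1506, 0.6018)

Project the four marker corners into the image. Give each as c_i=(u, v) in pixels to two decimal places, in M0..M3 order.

Intrinsics K: fx=812.1, fy=490.1, cx=317.7, cy=258.7
Marker side s = 0.164 m; corners in marker frame (Z=0):
  M0 = (-0.0820, +0.0820, 0)
  M1 = (+0.0820, +0.0820, 0)
  M2 = (+0.0820, -0.0820, 0)
  M3 = (-0.0820, -0.0820, 0)
rvec = (0.1584, -0.0610, 0.2066), |rvec| = θ = 0.26739 rad = 15.320°
Rodrigues: sinθ=0.26421, 1−cosθ=0.03554; R = I + sinθ·[k]× + (1−cosθ)·[k]×²:
    [+0.97694 -0.20895 -0.04401]
    [+0.19934 +0.96631 -0.16278]
    [+0.07654 +0.15026 +0.98568]
t = (0.0011, -0.1506, 0.6018) m
M0: Pc = R·M0+t = (-0.09614, -0.08771, +0.60784); u = 812.1·(-0.09614)/0.60784 + 317.7 = 189.2504, v = 490.1·(-0.08771)/0.60784 + 258.7 = 187.9814
M1: Pc = R·M1+t = (+0.06407, -0.05502, +0.62040); u = 812.1·(+0.06407)/0.62040 + 317.7 = 401.5740, v = 490.1·(-0.05502)/0.62040 + 258.7 = 215.2386
M2: Pc = R·M2+t = (+0.09834, -0.21349, +0.59576); u = 812.1·(+0.09834)/0.59576 + 317.7 = 451.7550, v = 490.1·(-0.21349)/0.59576 + 258.7 = 83.0706
M3: Pc = R·M3+t = (-0.06187, -0.24618, +0.58320); u = 812.1·(-0.06187)/0.58320 + 317.7 = 231.5403, v = 490.1·(-0.24618)/0.58320 + 258.7 = 51.8169

c0=(189.25, 187.98) c1=(401.57, 215.24) c2=(451.76, 83.07) c3=(231.54, 51.82)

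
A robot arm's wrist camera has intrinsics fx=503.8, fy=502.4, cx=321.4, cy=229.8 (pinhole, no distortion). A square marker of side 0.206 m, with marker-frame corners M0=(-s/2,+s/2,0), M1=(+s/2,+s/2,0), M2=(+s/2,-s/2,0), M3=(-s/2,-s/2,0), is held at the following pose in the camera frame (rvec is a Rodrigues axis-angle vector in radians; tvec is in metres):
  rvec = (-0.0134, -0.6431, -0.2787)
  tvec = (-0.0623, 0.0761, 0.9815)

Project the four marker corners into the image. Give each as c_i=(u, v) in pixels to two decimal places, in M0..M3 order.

c0=(259.41, 338.75) c1=(342.15, 301.21) c2=(316.33, 206.00) c3=(228.75, 231.41)

Intrinsics K: fx=503.8, fy=502.4, cx=321.4, cy=229.8
Marker side s = 0.206 m; corners in marker frame (Z=0):
  M0 = (-0.1030, +0.1030, 0)
  M1 = (+0.1030, +0.1030, 0)
  M2 = (+0.1030, -0.1030, 0)
  M3 = (-0.1030, -0.1030, 0)
rvec = (-0.0134, -0.6431, -0.2787), |rvec| = θ = 0.70102 rad = 40.166°
Rodrigues: sinθ=0.64500, 1−cosθ=0.23582; R = I + sinθ·[k]× + (1−cosθ)·[k]×²:
    [+0.76427 +0.26056 -0.58991]
    [-0.25229 +0.96264 +0.09833]
    [+0.59350 +0.07368 +0.80146]
t = (-0.0623, 0.0761, 0.9815) m
M0: Pc = R·M0+t = (-0.11418, +0.20124, +0.92796); u = 503.8·(-0.11418)/0.92796 + 321.4 = 259.4093, v = 502.4·(+0.20124)/0.92796 + 229.8 = 338.7511
M1: Pc = R·M1+t = (+0.04326, +0.14927, +1.05022); u = 503.8·(+0.04326)/1.05022 + 321.4 = 342.1512, v = 502.4·(+0.14927)/1.05022 + 229.8 = 301.2053
M2: Pc = R·M2+t = (-0.01042, -0.04904, +1.03504); u = 503.8·(-0.01042)/1.03504 + 321.4 = 316.3290, v = 502.4·(-0.04904)/1.03504 + 229.8 = 205.9973
M3: Pc = R·M3+t = (-0.16786, +0.00293, +0.91278); u = 503.8·(-0.16786)/0.91278 + 321.4 = 228.7527, v = 502.4·(+0.00293)/0.91278 + 229.8 = 231.4149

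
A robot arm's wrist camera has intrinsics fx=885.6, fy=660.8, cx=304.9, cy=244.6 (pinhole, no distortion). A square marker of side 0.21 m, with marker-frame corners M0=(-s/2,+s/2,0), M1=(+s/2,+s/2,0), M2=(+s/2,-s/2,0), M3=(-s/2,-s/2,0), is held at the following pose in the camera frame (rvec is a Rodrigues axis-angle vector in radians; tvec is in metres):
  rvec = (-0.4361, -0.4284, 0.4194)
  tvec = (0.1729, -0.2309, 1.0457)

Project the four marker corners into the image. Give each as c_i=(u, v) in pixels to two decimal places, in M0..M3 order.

c0=(355.63, 111.69) c1=(502.53, 183.61) c2=(533.03, 87.59) c3=(401.95, 16.79)

Intrinsics K: fx=885.6, fy=660.8, cx=304.9, cy=244.6
Marker side s = 0.21 m; corners in marker frame (Z=0):
  M0 = (-0.1050, +0.1050, 0)
  M1 = (+0.1050, +0.1050, 0)
  M2 = (+0.1050, -0.1050, 0)
  M3 = (-0.1050, -0.1050, 0)
rvec = (-0.4361, -0.4284, 0.4194), |rvec| = θ = 0.74135 rad = 42.476°
Rodrigues: sinθ=0.67529, 1−cosθ=0.26245; R = I + sinθ·[k]× + (1−cosθ)·[k]×²:
    [+0.82837 -0.29281 -0.47756]
    [+0.47124 +0.82519 +0.31144]
    [+0.30288 -0.48303 +0.82155]
t = (0.1729, -0.2309, 1.0457) m
M0: Pc = R·M0+t = (+0.05518, -0.19373, +0.96318); u = 885.6·(+0.05518)/0.96318 + 304.9 = 355.6317, v = 660.8·(-0.19373)/0.96318 + 244.6 = 111.6860
M1: Pc = R·M1+t = (+0.22913, -0.09478, +1.02678); u = 885.6·(+0.22913)/1.02678 + 304.9 = 502.5273, v = 660.8·(-0.09478)/1.02678 + 244.6 = 183.6063
M2: Pc = R·M2+t = (+0.29062, -0.26807, +1.12822); u = 885.6·(+0.29062)/1.12822 + 304.9 = 533.0262, v = 660.8·(-0.26807)/1.12822 + 244.6 = 87.5940
M3: Pc = R·M3+t = (+0.11667, -0.36702, +1.06462); u = 885.6·(+0.11667)/1.06462 + 304.9 = 401.9490, v = 660.8·(-0.36702)/1.06462 + 244.6 = 16.7900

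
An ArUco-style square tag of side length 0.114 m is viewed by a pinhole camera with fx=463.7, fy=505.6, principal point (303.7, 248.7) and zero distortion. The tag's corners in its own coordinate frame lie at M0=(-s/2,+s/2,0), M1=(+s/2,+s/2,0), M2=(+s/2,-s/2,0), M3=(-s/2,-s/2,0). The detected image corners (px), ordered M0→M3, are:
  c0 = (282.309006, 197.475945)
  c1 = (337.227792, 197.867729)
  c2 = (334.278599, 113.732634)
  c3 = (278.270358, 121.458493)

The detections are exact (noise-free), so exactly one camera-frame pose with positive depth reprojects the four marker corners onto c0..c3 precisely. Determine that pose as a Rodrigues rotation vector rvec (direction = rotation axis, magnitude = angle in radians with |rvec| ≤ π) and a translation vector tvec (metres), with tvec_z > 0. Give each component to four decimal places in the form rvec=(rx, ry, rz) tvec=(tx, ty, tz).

Intrinsics K: fx=463.7, fy=505.6, cx=303.7, cy=248.7
Marker side s = 0.114 m; corners in marker frame (Z=0):
  M0 = (-0.0570, +0.0570, 0)
  M1 = (+0.0570, +0.0570, 0)
  M2 = (+0.0570, -0.0570, 0)
  M3 = (-0.0570, -0.0570, 0)
Detected image corners:
  c0 = (282.309006, 197.475945) px
  c1 = (337.227792, 197.867729) px
  c2 = (334.278599, 113.732634) px
  c3 = (278.270358, 121.458493) px
Planar DLT: solve 8×8 A·h = b for H (H[2,2]=1):
  H  [+215.76501 +101.01374 +306.65495]
  H  [-170.23643 +736.52777 +158.24512]
  H  [-0.87882 +0.22767 +1.00000]
B = K⁻¹H; ‖b₁‖=1.365620, ‖b₂‖=1.365620; λ = 2/(‖b₁‖+‖b₂‖) = 0.732268, sign → tz>0 ⇒ λ=+0.732268
r₁ = λ·B[:,0] = (+0.76221,+0.06999,-0.64353); r₂ = λ·B[:,1] = (+0.05033,+0.98472,+0.16671)
r₃ = r₁×r₂ = (+0.64537,-0.15946,+0.74704); SVD([r₁ r₂ r₃]) → R = UVᵀ:
  R  [+0.76221 +0.05033 +0.64537]
  R  [+0.06999 +0.98472 -0.15946]
  R  [-0.64353 +0.16671 +0.74704]
t = (+0.00467, -0.13101, +0.73227) m
tr R = 2.493977; θ = arccos((tr R − 1)/2) = 0.727275 rad = 41.670°
axis k = ((R−Rᵀ)₃₂, (R−Rᵀ)₁₃, (R−Rᵀ)₂₁) / (2 sinθ) = (+0.245303, +0.969334, +0.014785)
rvec = θ·k = (+0.178403, +0.704973, +0.010753)

rvec=(0.1784, 0.7050, 0.0108) tvec=(0.0047, -0.1310, 0.7323)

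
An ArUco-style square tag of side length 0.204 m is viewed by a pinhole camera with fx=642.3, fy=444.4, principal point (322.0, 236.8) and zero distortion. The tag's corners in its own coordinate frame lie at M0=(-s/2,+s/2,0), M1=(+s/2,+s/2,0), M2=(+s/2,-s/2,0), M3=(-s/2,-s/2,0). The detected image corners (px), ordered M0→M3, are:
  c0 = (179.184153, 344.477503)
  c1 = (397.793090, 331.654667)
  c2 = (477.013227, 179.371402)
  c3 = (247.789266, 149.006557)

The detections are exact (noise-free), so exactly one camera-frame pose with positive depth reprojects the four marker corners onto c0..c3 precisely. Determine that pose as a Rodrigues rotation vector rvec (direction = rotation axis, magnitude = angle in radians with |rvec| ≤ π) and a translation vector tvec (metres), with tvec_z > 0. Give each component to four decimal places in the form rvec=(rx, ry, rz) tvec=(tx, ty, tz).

Intrinsics K: fx=642.3, fy=444.4, cx=322.0, cy=236.8
Marker side s = 0.204 m; corners in marker frame (Z=0):
  M0 = (-0.1020, +0.1020, 0)
  M1 = (+0.1020, +0.1020, 0)
  M2 = (+0.1020, -0.1020, 0)
  M3 = (-0.1020, -0.1020, 0)
Detected image corners:
  c0 = (179.184153, 344.477503) px
  c1 = (397.793090, 331.654667) px
  c2 = (477.013227, 179.371402) px
  c3 = (247.789266, 149.006557) px
Planar DLT: solve 8×8 A·h = b for H (H[2,2]=1):
  H  [+1481.97764 -162.42038 +336.63785]
  H  [+334.11625 +996.21035 +257.19064]
  H  [+1.18608 +0.62390 +1.00000]
B = K⁻¹H; ‖b₁‖=2.086731, ‖b₂‖=2.086731; λ = 2/(‖b₁‖+‖b₂‖) = 0.479218, sign → tz>0 ⇒ λ=+0.479218
r₁ = λ·B[:,0] = (+0.82075,+0.05742,+0.56839); r₂ = λ·B[:,1] = (-0.27107,+0.91495,+0.29898)
r₃ = r₁×r₂ = (-0.50288,-0.39946,+0.76651); SVD([r₁ r₂ r₃]) → R = UVᵀ:
  R  [+0.82075 -0.27107 -0.50288]
  R  [+0.05742 +0.91495 -0.39946]
  R  [+0.56839 +0.29898 +0.76651]
t = (+0.01092, +0.02199, +0.47922) m
tr R = 2.502213; θ = arccos((tr R − 1)/2) = 0.721060 rad = 41.314°
axis k = ((R−Rᵀ)₃₂, (R−Rᵀ)₁₃, (R−Rᵀ)₂₁) / (2 sinθ) = (+0.528981, -0.811346, +0.248790)
rvec = θ·k = (+0.381427, -0.585029, +0.179393)

rvec=(0.3814, -0.5850, 0.1794) tvec=(0.0109, 0.0220, 0.4792)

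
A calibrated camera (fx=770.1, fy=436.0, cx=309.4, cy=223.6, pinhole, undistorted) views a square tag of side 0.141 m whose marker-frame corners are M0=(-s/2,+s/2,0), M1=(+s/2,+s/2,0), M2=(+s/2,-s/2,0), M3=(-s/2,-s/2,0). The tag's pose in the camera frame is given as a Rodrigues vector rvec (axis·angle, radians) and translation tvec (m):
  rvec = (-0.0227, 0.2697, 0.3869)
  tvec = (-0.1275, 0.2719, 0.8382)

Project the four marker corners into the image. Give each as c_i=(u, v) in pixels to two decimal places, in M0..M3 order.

c0=(115.02, 381.55) c1=(223.94, 416.36) c2=(273.41, 347.68) c3=(161.81, 315.69)

Intrinsics K: fx=770.1, fy=436.0, cx=309.4, cy=223.6
Marker side s = 0.141 m; corners in marker frame (Z=0):
  M0 = (-0.0705, +0.0705, 0)
  M1 = (+0.0705, +0.0705, 0)
  M2 = (+0.0705, -0.0705, 0)
  M3 = (-0.0705, -0.0705, 0)
rvec = (-0.0227, 0.2697, 0.3869), |rvec| = θ = 0.47217 rad = 27.053°
Rodrigues: sinθ=0.45482, 1−cosθ=0.10942; R = I + sinθ·[k]× + (1−cosθ)·[k]×²:
    [+0.89084 -0.37569 +0.25548]
    [+0.36968 +0.92628 +0.07308]
    [-0.26410 +0.02935 +0.96405]
t = (-0.1275, 0.2719, 0.8382) m
M0: Pc = R·M0+t = (-0.21679, +0.31114, +0.85889); u = 770.1·(-0.21679)/0.85889 + 309.4 = 115.0208, v = 436.0·(+0.31114)/0.85889 + 223.6 = 381.5452
M1: Pc = R·M1+t = (-0.09118, +0.36327, +0.82165); u = 770.1·(-0.09118)/0.82165 + 309.4 = 223.9387, v = 436.0·(+0.36327)/0.82165 + 223.6 = 416.3629
M2: Pc = R·M2+t = (-0.03821, +0.23266, +0.81751); u = 770.1·(-0.03821)/0.81751 + 309.4 = 273.4060, v = 436.0·(+0.23266)/0.81751 + 223.6 = 347.6832
M3: Pc = R·M3+t = (-0.16382, +0.18053, +0.85475); u = 770.1·(-0.16382)/0.85475 + 309.4 = 161.8058, v = 436.0·(+0.18053)/0.85475 + 223.6 = 315.6891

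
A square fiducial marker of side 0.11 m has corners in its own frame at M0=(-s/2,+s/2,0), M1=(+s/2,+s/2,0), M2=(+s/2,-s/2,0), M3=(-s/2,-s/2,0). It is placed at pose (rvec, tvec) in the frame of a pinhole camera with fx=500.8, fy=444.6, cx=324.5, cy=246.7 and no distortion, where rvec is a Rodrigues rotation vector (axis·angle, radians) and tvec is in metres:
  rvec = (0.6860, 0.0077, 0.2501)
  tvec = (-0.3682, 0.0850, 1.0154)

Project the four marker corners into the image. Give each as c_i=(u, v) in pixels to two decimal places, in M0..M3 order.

c0=(116.68, 294.86) c1=(169.00, 305.20) c2=(170.74, 272.30) c3=(114.73, 260.95)

Intrinsics K: fx=500.8, fy=444.6, cx=324.5, cy=246.7
Marker side s = 0.11 m; corners in marker frame (Z=0):
  M0 = (-0.0550, +0.0550, 0)
  M1 = (+0.0550, +0.0550, 0)
  M2 = (+0.0550, -0.0550, 0)
  M3 = (-0.0550, -0.0550, 0)
rvec = (0.6860, 0.0077, 0.2501), |rvec| = θ = 0.73021 rad = 41.838°
Rodrigues: sinθ=0.66703, 1−cosθ=0.25497; R = I + sinθ·[k]× + (1−cosθ)·[k]×²:
    [+0.97006 -0.22593 +0.08907]
    [+0.23099 +0.74506 -0.62572]
    [+0.07501 +0.62756 +0.77494]
t = (-0.3682, 0.0850, 1.0154) m
M0: Pc = R·M0+t = (-0.43398, +0.11327, +1.04579); u = 500.8·(-0.43398)/1.04579 + 324.5 = 116.6792, v = 444.6·(+0.11327)/1.04579 + 246.7 = 294.8566
M1: Pc = R·M1+t = (-0.32727, +0.13868, +1.05404); u = 500.8·(-0.32727)/1.05404 + 324.5 = 169.0049, v = 444.6·(+0.13868)/1.05404 + 246.7 = 305.1971
M2: Pc = R·M2+t = (-0.30242, +0.05673, +0.98501); u = 500.8·(-0.30242)/0.98501 + 324.5 = 170.7430, v = 444.6·(+0.05673)/0.98501 + 246.7 = 272.3041
M3: Pc = R·M3+t = (-0.40913, +0.03132, +0.97676); u = 500.8·(-0.40913)/0.97676 + 324.5 = 114.7339, v = 444.6·(+0.03132)/0.97676 + 246.7 = 260.9550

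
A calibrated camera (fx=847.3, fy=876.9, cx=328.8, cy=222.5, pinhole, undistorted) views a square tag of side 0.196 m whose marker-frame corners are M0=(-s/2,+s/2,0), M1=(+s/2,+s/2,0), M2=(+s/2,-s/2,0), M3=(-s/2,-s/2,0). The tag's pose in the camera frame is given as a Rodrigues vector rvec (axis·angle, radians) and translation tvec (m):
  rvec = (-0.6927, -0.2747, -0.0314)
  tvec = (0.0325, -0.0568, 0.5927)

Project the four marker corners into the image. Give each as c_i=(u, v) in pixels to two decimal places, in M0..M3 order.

c0=(244.67, 244.36) c1=(539.73, 261.57) c2=(472.46, 59.64) c3=(229.55, 29.40)

Intrinsics K: fx=847.3, fy=876.9, cx=328.8, cy=222.5
Marker side s = 0.196 m; corners in marker frame (Z=0):
  M0 = (-0.0980, +0.0980, 0)
  M1 = (+0.0980, +0.0980, 0)
  M2 = (+0.0980, -0.0980, 0)
  M3 = (-0.0980, -0.0980, 0)
rvec = (-0.6927, -0.2747, -0.0314), |rvec| = θ = 0.74584 rad = 42.734°
Rodrigues: sinθ=0.67859, 1−cosθ=0.26548; R = I + sinθ·[k]× + (1−cosθ)·[k]×²:
    [+0.96352 +0.11938 -0.23955]
    [+0.06224 +0.77053 +0.63436]
    [+0.26031 -0.62612 +0.73499]
t = (0.0325, -0.0568, 0.5927) m
M0: Pc = R·M0+t = (-0.05023, +0.01261, +0.50583); u = 847.3·(-0.05023)/0.50583 + 328.8 = 244.6692, v = 876.9·(+0.01261)/0.50583 + 222.5 = 244.3641
M1: Pc = R·M1+t = (+0.13862, +0.02481, +0.55685); u = 847.3·(+0.13862)/0.55685 + 328.8 = 539.7294, v = 876.9·(+0.02481)/0.55685 + 222.5 = 261.5725
M2: Pc = R·M2+t = (+0.11523, -0.12621, +0.67957); u = 847.3·(+0.11523)/0.67957 + 328.8 = 472.4647, v = 876.9·(-0.12621)/0.67957 + 222.5 = 59.6393
M3: Pc = R·M3+t = (-0.07362, -0.13841, +0.62855); u = 847.3·(-0.07362)/0.62855 + 328.8 = 229.5531, v = 876.9·(-0.13841)/0.62855 + 222.5 = 29.3993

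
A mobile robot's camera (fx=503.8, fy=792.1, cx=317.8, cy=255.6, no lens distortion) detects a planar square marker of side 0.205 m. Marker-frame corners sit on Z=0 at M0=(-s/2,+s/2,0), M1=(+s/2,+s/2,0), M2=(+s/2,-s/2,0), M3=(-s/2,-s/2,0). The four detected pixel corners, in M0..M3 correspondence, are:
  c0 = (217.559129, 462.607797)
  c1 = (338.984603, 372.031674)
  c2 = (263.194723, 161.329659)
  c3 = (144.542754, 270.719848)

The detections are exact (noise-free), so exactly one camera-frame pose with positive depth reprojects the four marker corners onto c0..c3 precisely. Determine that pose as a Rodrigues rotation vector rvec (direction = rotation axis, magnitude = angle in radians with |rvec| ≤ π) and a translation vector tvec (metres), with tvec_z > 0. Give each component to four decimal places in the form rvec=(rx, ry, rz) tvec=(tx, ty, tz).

Intrinsics K: fx=503.8, fy=792.1, cx=317.8, cy=255.6
Marker side s = 0.205 m; corners in marker frame (Z=0):
  M0 = (-0.1025, +0.1025, 0)
  M1 = (+0.1025, +0.1025, 0)
  M2 = (+0.1025, -0.1025, 0)
  M3 = (-0.1025, -0.1025, 0)
Detected image corners:
  c0 = (217.559129, 462.607797) px
  c1 = (338.984603, 372.031674) px
  c2 = (263.194723, 161.329659) px
  c3 = (144.542754, 270.719848) px
Planar DLT: solve 8×8 A·h = b for H (H[2,2]=1):
  H  [+491.28802 +393.98500 +239.15769]
  H  [-611.05972 +1021.22052 +320.01794]
  H  [-0.39141 +0.12990 +1.00000]
B = K⁻¹H; ‖b₁‖=1.436264, ‖b₂‖=1.436264; λ = 2/(‖b₁‖+‖b₂‖) = 0.696251, sign → tz>0 ⇒ λ=+0.696251
r₁ = λ·B[:,0] = (+0.85087,-0.44918,-0.27252); r₂ = λ·B[:,1] = (+0.48744,+0.86846,+0.09044)
r₃ = r₁×r₂ = (+0.19605,-0.20979,+0.95789); SVD([r₁ r₂ r₃]) → R = UVᵀ:
  R  [+0.85087 +0.48744 +0.19605]
  R  [-0.44918 +0.86846 -0.20979]
  R  [-0.27252 +0.09044 +0.95789]
t = (-0.10868, +0.05662, +0.69625) m
tr R = 2.677218; θ = arccos((tr R − 1)/2) = 0.576072 rad = 33.006°
axis k = ((R−Rᵀ)₃₂, (R−Rᵀ)₁₃, (R−Rᵀ)₂₁) / (2 sinθ) = (+0.275574, +0.430086, -0.859700)
rvec = θ·k = (+0.158750, +0.247761, -0.495249)

rvec=(0.1588, 0.2478, -0.4952) tvec=(-0.1087, 0.0566, 0.6963)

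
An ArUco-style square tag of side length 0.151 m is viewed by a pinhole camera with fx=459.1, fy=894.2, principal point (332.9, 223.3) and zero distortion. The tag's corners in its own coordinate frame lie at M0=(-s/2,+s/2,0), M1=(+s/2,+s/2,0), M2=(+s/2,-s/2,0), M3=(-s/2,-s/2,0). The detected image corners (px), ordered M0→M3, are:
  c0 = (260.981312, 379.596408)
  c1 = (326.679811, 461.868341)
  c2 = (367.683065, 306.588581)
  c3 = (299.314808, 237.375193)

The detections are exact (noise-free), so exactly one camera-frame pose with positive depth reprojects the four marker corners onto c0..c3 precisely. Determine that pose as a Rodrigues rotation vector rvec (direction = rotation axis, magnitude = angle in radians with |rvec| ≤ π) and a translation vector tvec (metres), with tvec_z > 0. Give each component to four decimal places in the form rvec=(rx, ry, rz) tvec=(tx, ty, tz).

rvec=(-0.1595, 0.4422, 0.4602) tvec=(-0.0363, 0.1100, 0.8116)

Intrinsics K: fx=459.1, fy=894.2, cx=332.9, cy=223.3
Marker side s = 0.151 m; corners in marker frame (Z=0):
  M0 = (-0.0755, +0.0755, 0)
  M1 = (+0.0755, +0.0755, 0)
  M2 = (+0.0755, -0.0755, 0)
  M3 = (-0.0755, -0.0755, 0)
Detected image corners:
  c0 = (260.981312, 379.596408) px
  c1 = (326.679811, 461.868341) px
  c2 = (367.683065, 306.588581) px
  c3 = (299.314808, 237.375193) px
Planar DLT: solve 8×8 A·h = b for H (H[2,2]=1):
  H  [+271.46646 -281.68915 +312.36545]
  H  [+310.92160 +961.93840 +344.43818]
  H  [-0.54996 -0.06170 +1.00000]
B = K⁻¹H; ‖b₁‖=1.232074, ‖b₂‖=1.232074; λ = 2/(‖b₁‖+‖b₂‖) = 0.811640, sign → tz>0 ⇒ λ=+0.811640
r₁ = λ·B[:,0] = (+0.80360,+0.39368,-0.44637); r₂ = λ·B[:,1] = (-0.46169,+0.88563,-0.05007)
r₃ = r₁×r₂ = (+0.37561,+0.24632,+0.89344); SVD([r₁ r₂ r₃]) → R = UVᵀ:
  R  [+0.80360 -0.46169 +0.37561]
  R  [+0.39368 +0.88563 +0.24632]
  R  [-0.44637 -0.05007 +0.89344]
t = (-0.03630, +0.10995, +0.81164) m
tr R = 2.582669; θ = arccos((tr R − 1)/2) = 0.657808 rad = 37.690°
axis k = ((R−Rᵀ)₃₂, (R−Rᵀ)₁₃, (R−Rᵀ)₂₁) / (2 sinθ) = (-0.242400, +0.672229, +0.699536)
rvec = θ·k = (-0.159453, +0.442198, +0.460160)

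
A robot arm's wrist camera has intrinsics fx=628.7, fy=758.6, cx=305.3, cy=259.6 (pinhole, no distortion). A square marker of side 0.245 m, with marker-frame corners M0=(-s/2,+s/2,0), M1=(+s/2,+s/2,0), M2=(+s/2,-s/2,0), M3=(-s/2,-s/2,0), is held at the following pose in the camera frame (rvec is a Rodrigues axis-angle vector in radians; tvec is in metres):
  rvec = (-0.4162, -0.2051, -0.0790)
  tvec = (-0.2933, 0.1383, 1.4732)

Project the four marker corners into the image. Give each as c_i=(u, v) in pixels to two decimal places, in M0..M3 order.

c0=(126.23, 397.45) c1=(236.31, 388.10) c2=(228.86, 270.58) c3=(125.60, 275.22)

Intrinsics K: fx=628.7, fy=758.6, cx=305.3, cy=259.6
Marker side s = 0.245 m; corners in marker frame (Z=0):
  M0 = (-0.1225, +0.1225, 0)
  M1 = (+0.1225, +0.1225, 0)
  M2 = (+0.1225, -0.1225, 0)
  M3 = (-0.1225, -0.1225, 0)
rvec = (-0.4162, -0.2051, -0.0790), |rvec| = θ = 0.47067 rad = 26.967°
Rodrigues: sinθ=0.45348, 1−cosθ=0.10873; R = I + sinθ·[k]× + (1−cosθ)·[k]×²:
    [+0.97629 +0.11801 -0.18147]
    [-0.03422 +0.91191 +0.40896]
    [+0.21375 -0.39305 +0.89433]
t = (-0.2933, 0.1383, 1.4732) m
M0: Pc = R·M0+t = (-0.39844, +0.25420, +1.39887); u = 628.7·(-0.39844)/1.39887 + 305.3 = 126.2277, v = 758.6·(+0.25420)/1.39887 + 259.6 = 397.4521
M1: Pc = R·M1+t = (-0.15925, +0.24582, +1.45124); u = 628.7·(-0.15925)/1.45124 + 305.3 = 236.3111, v = 758.6·(+0.24582)/1.45124 + 259.6 = 388.0956
M2: Pc = R·M2+t = (-0.18816, +0.02240, +1.54753); u = 628.7·(-0.18816)/1.54753 + 305.3 = 228.8577, v = 758.6·(+0.02240)/1.54753 + 259.6 = 270.5801
M3: Pc = R·M3+t = (-0.42735, +0.03078, +1.49516); u = 628.7·(-0.42735)/1.49516 + 305.3 = 125.6031, v = 758.6·(+0.03078)/1.49516 + 259.6 = 275.2179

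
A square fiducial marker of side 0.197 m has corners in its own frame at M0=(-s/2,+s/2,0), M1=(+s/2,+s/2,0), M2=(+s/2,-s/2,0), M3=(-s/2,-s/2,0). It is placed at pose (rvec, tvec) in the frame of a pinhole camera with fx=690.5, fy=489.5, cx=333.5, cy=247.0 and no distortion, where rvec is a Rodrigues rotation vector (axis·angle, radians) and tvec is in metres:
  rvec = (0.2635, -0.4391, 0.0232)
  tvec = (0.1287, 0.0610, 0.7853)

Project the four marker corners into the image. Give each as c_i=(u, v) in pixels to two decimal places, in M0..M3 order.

Intrinsics K: fx=690.5, fy=489.5, cx=333.5, cy=247.0
Marker side s = 0.197 m; corners in marker frame (Z=0):
  M0 = (-0.0985, +0.0985, 0)
  M1 = (+0.0985, +0.0985, 0)
  M2 = (+0.0985, -0.0985, 0)
  M3 = (-0.0985, -0.0985, 0)
rvec = (0.2635, -0.4391, 0.0232), |rvec| = θ = 0.51262 rad = 29.371°
Rodrigues: sinθ=0.49046, 1−cosθ=0.12854; R = I + sinθ·[k]× + (1−cosθ)·[k]×²:
    [+0.90543 -0.07879 -0.41713]
    [-0.03440 +0.96577 -0.25709]
    [+0.42311 +0.24713 +0.87173]
t = (0.1287, 0.0610, 0.7853) m
M0: Pc = R·M0+t = (+0.03175, +0.15952, +0.76797); u = 690.5·(+0.03175)/0.76797 + 333.5 = 362.0514, v = 489.5·(+0.15952)/0.76797 + 247.0 = 348.6759
M1: Pc = R·M1+t = (+0.21012, +0.15274, +0.85132); u = 690.5·(+0.21012)/0.85132 + 333.5 = 503.9299, v = 489.5·(+0.15274)/0.85132 + 247.0 = 334.8243
M2: Pc = R·M2+t = (+0.22565, -0.03752, +0.80263); u = 690.5·(+0.22565)/0.80263 + 333.5 = 527.6210, v = 489.5·(-0.03752)/0.80263 + 247.0 = 224.1196
M3: Pc = R·M3+t = (+0.04728, -0.03074, +0.71928); u = 690.5·(+0.04728)/0.71928 + 333.5 = 378.8850, v = 489.5·(-0.03074)/0.71928 + 247.0 = 226.0798

c0=(362.05, 348.68) c1=(503.93, 334.82) c2=(527.62, 224.12) c3=(378.88, 226.08)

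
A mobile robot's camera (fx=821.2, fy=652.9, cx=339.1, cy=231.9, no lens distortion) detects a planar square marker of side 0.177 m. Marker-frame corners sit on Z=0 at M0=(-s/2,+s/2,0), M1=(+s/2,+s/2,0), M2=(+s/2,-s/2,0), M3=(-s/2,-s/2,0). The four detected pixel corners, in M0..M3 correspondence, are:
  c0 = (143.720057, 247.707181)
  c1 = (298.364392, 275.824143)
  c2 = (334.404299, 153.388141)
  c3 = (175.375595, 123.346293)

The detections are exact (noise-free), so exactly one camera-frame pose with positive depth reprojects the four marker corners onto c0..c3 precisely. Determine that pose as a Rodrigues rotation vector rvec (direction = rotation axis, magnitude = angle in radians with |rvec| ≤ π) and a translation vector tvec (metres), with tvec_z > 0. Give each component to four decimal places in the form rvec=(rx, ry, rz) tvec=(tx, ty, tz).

Intrinsics K: fx=821.2, fy=652.9, cx=339.1, cy=231.9
Marker side s = 0.177 m; corners in marker frame (Z=0):
  M0 = (-0.0885, +0.0885, 0)
  M1 = (+0.0885, +0.0885, 0)
  M2 = (+0.0885, -0.0885, 0)
  M3 = (-0.0885, -0.0885, 0)
Detected image corners:
  c0 = (143.720057, 247.707181) px
  c1 = (298.364392, 275.824143) px
  c2 = (334.404299, 153.388141) px
  c3 = (175.375595, 123.346293) px
Planar DLT: solve 8×8 A·h = b for H (H[2,2]=1):
  H  [+897.42618 -151.21121 +238.05009]
  H  [+173.90200 +730.83295 +201.04827]
  H  [+0.04845 +0.16839 +1.00000]
B = K⁻¹H; ‖b₁‖=1.102433, ‖b₂‖=1.102433; λ = 2/(‖b₁‖+‖b₂‖) = 0.907085, sign → tz>0 ⇒ λ=+0.907085
r₁ = λ·B[:,0] = (+0.97314,+0.22600,+0.04395); r₂ = λ·B[:,1] = (-0.23010,+0.96110,+0.15275)
r₃ = r₁×r₂ = (-0.00772,-0.15876,+0.98729); SVD([r₁ r₂ r₃]) → R = UVᵀ:
  R  [+0.97314 -0.23010 -0.00772]
  R  [+0.22600 +0.96110 -0.15876]
  R  [+0.04395 +0.15275 +0.98729]
t = (-0.11162, -0.04286, +0.90708) m
tr R = 2.921529; θ = arccos((tr R − 1)/2) = 0.281051 rad = 16.103°
axis k = ((R−Rᵀ)₃₂, (R−Rᵀ)₁₃, (R−Rᵀ)₂₁) / (2 sinθ) = (+0.561539, -0.093129, +0.822193)
rvec = θ·k = (+0.157821, -0.026174, +0.231078)

rvec=(0.1578, -0.0262, 0.2311) tvec=(-0.1116, -0.0429, 0.9071)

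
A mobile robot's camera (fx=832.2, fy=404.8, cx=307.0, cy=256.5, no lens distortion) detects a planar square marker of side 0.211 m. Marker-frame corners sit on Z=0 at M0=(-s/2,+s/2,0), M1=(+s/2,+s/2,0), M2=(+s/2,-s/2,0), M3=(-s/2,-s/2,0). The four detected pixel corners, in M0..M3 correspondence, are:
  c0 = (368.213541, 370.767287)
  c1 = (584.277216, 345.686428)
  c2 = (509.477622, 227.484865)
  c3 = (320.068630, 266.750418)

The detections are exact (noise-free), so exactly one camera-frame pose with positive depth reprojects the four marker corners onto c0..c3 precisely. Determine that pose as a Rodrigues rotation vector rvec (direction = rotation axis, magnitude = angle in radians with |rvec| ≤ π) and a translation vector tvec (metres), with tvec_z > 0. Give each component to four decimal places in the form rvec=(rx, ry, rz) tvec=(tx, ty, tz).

rvec=(-0.2310, 0.6263, -0.3021) tvec=(0.1160, 0.0829, 0.7456)

Intrinsics K: fx=832.2, fy=404.8, cx=307.0, cy=256.5
Marker side s = 0.211 m; corners in marker frame (Z=0):
  M0 = (-0.1055, +0.1055, 0)
  M1 = (+0.1055, +0.1055, 0)
  M2 = (+0.1055, -0.1055, 0)
  M3 = (-0.1055, -0.1055, 0)
Detected image corners:
  c0 = (368.213541, 370.767287) px
  c1 = (584.277216, 345.686428) px
  c2 = (509.477622, 227.484865) px
  c3 = (320.068630, 266.750418) px
Planar DLT: solve 8×8 A·h = b for H (H[2,2]=1):
  H  [+636.45151 +106.46893 +436.47658]
  H  [-372.46488 +401.69530 +301.52892]
  H  [-0.72207 -0.40416 +1.00000]
B = K⁻¹H; ‖b₁‖=1.341140, ‖b₂‖=1.341140; λ = 2/(‖b₁‖+‖b₂‖) = 0.745634, sign → tz>0 ⇒ λ=+0.745634
r₁ = λ·B[:,0] = (+0.76887,-0.34492,-0.53840); r₂ = λ·B[:,1] = (+0.20656,+0.93087,-0.30136)
r₃ = r₁×r₂ = (+0.60513,+0.12049,+0.78696); SVD([r₁ r₂ r₃]) → R = UVᵀ:
  R  [+0.76887 +0.20656 +0.60513]
  R  [-0.34492 +0.93087 +0.12049]
  R  [-0.53840 -0.30136 +0.78696]
t = (+0.11601, +0.08294, +0.74563) m
tr R = 2.486694; θ = arccos((tr R − 1)/2) = 0.732736 rad = 41.983°
axis k = ((R−Rᵀ)₃₂, (R−Rᵀ)₁₃, (R−Rᵀ)₂₁) / (2 sinθ) = (-0.315323, +0.854776, -0.412226)
rvec = θ·k = (-0.231048, +0.626325, -0.302053)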